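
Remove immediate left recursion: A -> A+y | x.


Left-recursive alternatives: A+y; non-recursive: x
Introduce A': A -> xA', A' -> +yA' | ε


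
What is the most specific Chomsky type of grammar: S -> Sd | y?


Left-linear: every RHS is a terminal or one nonterminal followed by a terminal
Classification: Type 3 (Regular)


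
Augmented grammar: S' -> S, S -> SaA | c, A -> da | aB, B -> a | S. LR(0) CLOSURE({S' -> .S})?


Start: S' -> .S
For each item with dot before a nonterminal B, add B -> .γ for every B-production
Closure: [S' -> .S, S -> .SaA, S -> .c]


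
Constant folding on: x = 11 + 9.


11 + 9 = 20 at compile time
Optimized: x = 20


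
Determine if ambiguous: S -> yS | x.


right-linear, alternatives start with distinct terminals 'y' vs 'x': unique leftmost derivation
Unambiguous


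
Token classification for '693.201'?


Pattern: digits with a decimal point
Type: FLOAT_LITERAL


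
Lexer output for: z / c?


Scan left to right, longest-match per lexeme
Tokens: ID(z), OP(/), ID(c)


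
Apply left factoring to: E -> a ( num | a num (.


Common prefix: 'a'
Factored: E -> a E', E' -> ( num | num (


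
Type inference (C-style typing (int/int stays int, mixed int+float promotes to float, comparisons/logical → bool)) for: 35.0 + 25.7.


Operand types: float + float
Rule: mixed int/float promotes to float; int/int stays int
Result type: float


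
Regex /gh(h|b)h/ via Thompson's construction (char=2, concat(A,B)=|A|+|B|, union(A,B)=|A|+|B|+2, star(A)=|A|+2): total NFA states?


Syntax tree has 5 char leaf(s), 1 union(s), 0 star(s)
chars contribute 5×2 = 10; each union adds +2; each star adds +2
Total: 10 + 2 + 0 = 12 states


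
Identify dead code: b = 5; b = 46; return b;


first assignment to b is overwritten before any read
Dead: 'b = 5'


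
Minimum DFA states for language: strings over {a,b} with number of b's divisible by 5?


Track (count of b) mod 5: states 0..4, accept at 0
Minimal DFA: 5 states


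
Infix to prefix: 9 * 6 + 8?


left-to-right (same/higher precedence on left): tree is (+ (* 9 6) 8)
Prefix: + * 9 6 8


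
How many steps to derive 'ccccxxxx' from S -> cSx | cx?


Derivation: S => cSx => ccSxx => cccSxxx => ccccxxxx
Steps: 4


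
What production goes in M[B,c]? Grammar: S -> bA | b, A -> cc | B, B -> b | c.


For [B, c]: 'c' ∈ FIRST(c)
Entry: B -> c


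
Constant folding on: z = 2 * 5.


2 * 5 = 10 at compile time
Optimized: z = 10


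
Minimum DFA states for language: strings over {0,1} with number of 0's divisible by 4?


Track (count of 0) mod 4: states 0..3, accept at 0
Minimal DFA: 4 states


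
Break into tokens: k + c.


Scan left to right, longest-match per lexeme
Tokens: ID(k), OP(+), ID(c)


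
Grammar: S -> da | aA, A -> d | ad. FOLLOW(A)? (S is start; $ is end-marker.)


$ ∈ FOLLOW(S). For each A -> αBβ: add FIRST(β)\{ε} to FOLLOW(B); if β nullable, add FOLLOW(A).
FOLLOW(A) = {$}


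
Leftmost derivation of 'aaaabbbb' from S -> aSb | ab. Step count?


Derivation: S => aSb => aaSbb => aaaSbbb => aaaabbbb
Steps: 4


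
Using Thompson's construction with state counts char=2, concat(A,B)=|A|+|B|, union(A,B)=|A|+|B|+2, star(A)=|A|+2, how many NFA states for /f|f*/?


Syntax tree has 2 char leaf(s), 1 union(s), 1 star(s)
chars contribute 2×2 = 4; each union adds +2; each star adds +2
Total: 4 + 2 + 2 = 8 states


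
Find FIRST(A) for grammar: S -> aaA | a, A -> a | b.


Per alternative of A: FIRST(a) = {a}; FIRST(b) = {b}
FIRST(A) = {a, b}


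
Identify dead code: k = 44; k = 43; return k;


first assignment to k is overwritten before any read
Dead: 'k = 44'


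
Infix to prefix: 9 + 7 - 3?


left-to-right (same/higher precedence on left): tree is (- (+ 9 7) 3)
Prefix: - + 9 7 3


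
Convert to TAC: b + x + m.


Break into single-operator statements:
t1 = b + x
t2 = t1 + m


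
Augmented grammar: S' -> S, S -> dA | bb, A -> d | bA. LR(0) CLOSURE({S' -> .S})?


Start: S' -> .S
For each item with dot before a nonterminal B, add B -> .γ for every B-production
Closure: [S' -> .S, S -> .dA, S -> .bb]


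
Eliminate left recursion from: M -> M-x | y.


Left-recursive alternatives: M-x; non-recursive: y
Introduce M': M -> yM', M' -> -xM' | ε


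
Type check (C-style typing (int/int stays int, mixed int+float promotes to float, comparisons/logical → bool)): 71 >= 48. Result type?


Operand types: int >= int
Rule: comparison yields bool
Result type: bool


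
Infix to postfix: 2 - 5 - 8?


Left to right (same or higher precedence on left)
Postfix: 2 5 - 8 -


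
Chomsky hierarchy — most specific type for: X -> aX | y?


Right-linear: every RHS is a terminal or a terminal followed by one nonterminal
Classification: Type 3 (Regular)


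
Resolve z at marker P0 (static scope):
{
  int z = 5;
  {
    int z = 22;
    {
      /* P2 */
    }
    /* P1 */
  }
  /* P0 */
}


z declared in the same block as P0
z = 5


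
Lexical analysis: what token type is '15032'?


Pattern: digits only
Type: INTEGER_LITERAL


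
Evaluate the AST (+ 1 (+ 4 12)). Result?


Evaluate inner: (+ 4 12) = 16
Evaluate root: (+ 1 16) = 17
Result: 17


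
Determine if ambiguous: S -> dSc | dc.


balanced d^n…c^n: each string has a unique parse
Unambiguous


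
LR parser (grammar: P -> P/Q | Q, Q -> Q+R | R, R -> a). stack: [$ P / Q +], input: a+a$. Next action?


no handle; shift 'a'
Action: shift


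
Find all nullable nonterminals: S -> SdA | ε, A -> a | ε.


A nonterminal is nullable iff some alternative derives ε (directly, or every symbol in it is nullable)
Nullable: {A, S}


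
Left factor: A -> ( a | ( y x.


Common prefix: '('
Factored: A -> ( A', A' -> a | y x


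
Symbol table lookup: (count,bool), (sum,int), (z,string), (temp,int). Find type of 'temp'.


Lookup 'temp' → type int


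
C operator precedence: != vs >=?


'>=' is relational (level 7); '!=' is equality (level 6)
Higher level binds tighter
'>=' has higher precedence than '!='


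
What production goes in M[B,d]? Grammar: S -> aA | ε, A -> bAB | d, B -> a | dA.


For [B, d]: 'd' ∈ FIRST(dA)
Entry: B -> dA


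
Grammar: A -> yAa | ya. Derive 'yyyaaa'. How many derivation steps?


Derivation: A => yAa => yyAaa => yyyaaa
Steps: 3


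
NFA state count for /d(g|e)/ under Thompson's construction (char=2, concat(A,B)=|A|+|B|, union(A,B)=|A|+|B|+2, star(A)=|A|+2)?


Syntax tree has 3 char leaf(s), 1 union(s), 0 star(s)
chars contribute 3×2 = 6; each union adds +2; each star adds +2
Total: 6 + 2 + 0 = 8 states


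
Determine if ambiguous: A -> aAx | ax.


balanced a^n…x^n: each string has a unique parse
Unambiguous


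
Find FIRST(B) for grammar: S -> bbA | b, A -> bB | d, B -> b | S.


Per alternative of B: FIRST(b) = {b}; FIRST(S) = {b}
FIRST(B) = {b}


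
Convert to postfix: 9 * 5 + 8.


Left to right (same or higher precedence on left)
Postfix: 9 5 * 8 +


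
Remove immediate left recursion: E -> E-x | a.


Left-recursive alternatives: E-x; non-recursive: a
Introduce E': E -> aE', E' -> -xE' | ε


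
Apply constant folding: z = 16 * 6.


16 * 6 = 96 at compile time
Optimized: z = 96


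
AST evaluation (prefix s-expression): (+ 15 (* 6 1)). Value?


Evaluate inner: (* 6 1) = 6
Evaluate root: (+ 15 6) = 21
Result: 21


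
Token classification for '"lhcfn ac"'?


Pattern: double-quoted sequence
Type: STRING_LITERAL


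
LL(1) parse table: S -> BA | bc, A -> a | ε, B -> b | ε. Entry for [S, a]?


For [S, a]: 'a' ∈ FIRST(BA)
Entry: S -> BA


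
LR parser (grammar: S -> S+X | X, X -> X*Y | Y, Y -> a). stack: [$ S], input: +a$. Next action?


shift '+' to continue S -> S+X
Action: shift


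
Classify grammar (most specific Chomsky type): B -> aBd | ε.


Single nonterminal LHS, but a^n d^n is not regular
Classification: Type 2 (Context-Free)


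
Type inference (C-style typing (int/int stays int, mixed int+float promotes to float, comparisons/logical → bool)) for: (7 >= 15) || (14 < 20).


Operand types: bool || bool
Rule: logical operators take bool operands and yield bool
Result type: bool


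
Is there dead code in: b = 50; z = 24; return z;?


b is assigned but never read
Dead: 'b = 50'


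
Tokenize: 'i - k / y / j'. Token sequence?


Scan left to right, longest-match per lexeme
Tokens: ID(i), OP(-), ID(k), OP(/), ID(y), OP(/), ID(j)


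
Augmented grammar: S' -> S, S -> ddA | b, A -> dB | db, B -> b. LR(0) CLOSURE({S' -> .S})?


Start: S' -> .S
For each item with dot before a nonterminal B, add B -> .γ for every B-production
Closure: [S' -> .S, S -> .ddA, S -> .b]


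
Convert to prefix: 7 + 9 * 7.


'*' binds tighter: tree is (+ 7 (* 9 7))
Prefix: + 7 * 9 7


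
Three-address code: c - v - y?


Break into single-operator statements:
t1 = c - v
t2 = t1 - y


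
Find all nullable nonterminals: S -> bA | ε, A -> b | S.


A nonterminal is nullable iff some alternative derives ε (directly, or every symbol in it is nullable)
Nullable: {A, S}


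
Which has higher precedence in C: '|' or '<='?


'<=' is relational (level 7); '|' is bitwise OR (level 3)
Higher level binds tighter
'<=' has higher precedence than '|'


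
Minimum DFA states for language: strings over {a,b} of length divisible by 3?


Track length mod 3: states 0..2, accept at 0
Minimal DFA: 3 states


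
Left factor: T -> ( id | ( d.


Common prefix: '('
Factored: T -> ( T', T' -> id | d


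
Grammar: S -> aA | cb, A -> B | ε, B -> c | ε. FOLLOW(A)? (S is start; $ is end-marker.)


$ ∈ FOLLOW(S). For each A -> αBβ: add FIRST(β)\{ε} to FOLLOW(B); if β nullable, add FOLLOW(A).
FOLLOW(A) = {$}


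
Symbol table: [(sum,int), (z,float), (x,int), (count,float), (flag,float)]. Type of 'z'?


Lookup 'z' → type float


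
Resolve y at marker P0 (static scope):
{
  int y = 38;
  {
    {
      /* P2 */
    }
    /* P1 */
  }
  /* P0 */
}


y declared in the same block as P0
y = 38


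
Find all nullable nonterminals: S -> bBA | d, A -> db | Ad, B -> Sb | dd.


A nonterminal is nullable iff some alternative derives ε (directly, or every symbol in it is nullable)
Nullable: {}


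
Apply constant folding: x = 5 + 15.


5 + 15 = 20 at compile time
Optimized: x = 20


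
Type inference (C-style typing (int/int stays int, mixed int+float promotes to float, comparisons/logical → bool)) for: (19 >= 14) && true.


Operand types: bool && bool
Rule: logical operators take bool operands and yield bool
Result type: bool


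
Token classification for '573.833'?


Pattern: digits with a decimal point
Type: FLOAT_LITERAL


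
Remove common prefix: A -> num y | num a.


Common prefix: 'num'
Factored: A -> num A', A' -> y | a


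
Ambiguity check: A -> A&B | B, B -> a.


precedence layered via separate nonterminal B: deterministic
Unambiguous


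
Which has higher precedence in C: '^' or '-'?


'-' is additive (level 9); '^' is bitwise XOR (level 4)
Higher level binds tighter
'-' has higher precedence than '^'


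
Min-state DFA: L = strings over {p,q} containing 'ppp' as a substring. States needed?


KMP-style automaton: 3 progress states + 1 absorbing accept = 4
Minimal DFA: 4 states


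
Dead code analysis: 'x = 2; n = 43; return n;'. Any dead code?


x is assigned but never read
Dead: 'x = 2'


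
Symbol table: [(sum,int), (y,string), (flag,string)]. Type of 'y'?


Lookup 'y' → type string


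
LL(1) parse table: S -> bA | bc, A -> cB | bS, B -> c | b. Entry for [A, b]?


For [A, b]: 'b' ∈ FIRST(bS)
Entry: A -> bS


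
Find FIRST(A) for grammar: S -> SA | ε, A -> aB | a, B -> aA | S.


Per alternative of A: FIRST(aB) = {a}; FIRST(a) = {a}
FIRST(A) = {a}


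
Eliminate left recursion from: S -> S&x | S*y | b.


Left-recursive alternatives: S&x, S*y; non-recursive: b
Introduce S': S -> bS', S' -> &xS' | *yS' | ε


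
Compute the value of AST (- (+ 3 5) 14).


Evaluate inner: (+ 3 5) = 8
Evaluate root: (- 8 14) = -6
Result: -6


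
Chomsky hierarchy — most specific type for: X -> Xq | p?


Left-linear: every RHS is a terminal or one nonterminal followed by a terminal
Classification: Type 3 (Regular)


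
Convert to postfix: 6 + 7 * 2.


* has higher precedence, evaluate 7*2 first
Postfix: 6 7 2 * +


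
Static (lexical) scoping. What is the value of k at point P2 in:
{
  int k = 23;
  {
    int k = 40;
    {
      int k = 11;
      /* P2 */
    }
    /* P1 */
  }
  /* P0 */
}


k declared in the same block as P2
k = 11


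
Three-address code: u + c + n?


Break into single-operator statements:
t1 = u + c
t2 = t1 + n


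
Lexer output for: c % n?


Scan left to right, longest-match per lexeme
Tokens: ID(c), OP(%), ID(n)


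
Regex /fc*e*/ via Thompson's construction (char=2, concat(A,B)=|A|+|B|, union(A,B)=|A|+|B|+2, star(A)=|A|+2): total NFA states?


Syntax tree has 3 char leaf(s), 0 union(s), 2 star(s)
chars contribute 3×2 = 6; each union adds +2; each star adds +2
Total: 6 + 0 + 4 = 10 states


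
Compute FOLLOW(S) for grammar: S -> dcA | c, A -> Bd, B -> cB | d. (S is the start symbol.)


$ ∈ FOLLOW(S). For each A -> αBβ: add FIRST(β)\{ε} to FOLLOW(B); if β nullable, add FOLLOW(A).
FOLLOW(S) = {$}


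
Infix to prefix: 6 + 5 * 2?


'*' binds tighter: tree is (+ 6 (* 5 2))
Prefix: + 6 * 5 2


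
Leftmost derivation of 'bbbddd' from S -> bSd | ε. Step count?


Derivation: S => bSd => bbSdd => bbbSddd => bbbddd
Steps: 4


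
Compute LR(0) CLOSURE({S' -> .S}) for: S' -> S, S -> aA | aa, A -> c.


Start: S' -> .S
For each item with dot before a nonterminal B, add B -> .γ for every B-production
Closure: [S' -> .S, S -> .aA, S -> .aa]


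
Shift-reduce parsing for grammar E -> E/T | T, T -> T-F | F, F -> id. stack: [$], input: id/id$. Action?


no handle on stack; shift 'id'
Action: shift


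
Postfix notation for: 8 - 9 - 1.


Left to right (same or higher precedence on left)
Postfix: 8 9 - 1 -


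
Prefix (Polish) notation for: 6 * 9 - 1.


left-to-right (same/higher precedence on left): tree is (- (* 6 9) 1)
Prefix: - * 6 9 1


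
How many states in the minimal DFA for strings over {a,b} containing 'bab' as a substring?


KMP-style automaton: 3 progress states + 1 absorbing accept = 4
Minimal DFA: 4 states


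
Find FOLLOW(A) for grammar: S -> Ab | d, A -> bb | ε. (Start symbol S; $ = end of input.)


$ ∈ FOLLOW(S). For each A -> αBβ: add FIRST(β)\{ε} to FOLLOW(B); if β nullable, add FOLLOW(A).
FOLLOW(A) = {b}


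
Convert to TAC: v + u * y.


Break into single-operator statements:
t1 = u * y
t2 = v + t1


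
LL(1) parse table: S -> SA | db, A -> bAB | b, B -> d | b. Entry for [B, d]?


For [B, d]: 'd' ∈ FIRST(d)
Entry: B -> d


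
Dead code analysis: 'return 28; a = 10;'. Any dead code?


statement follows a return and is unreachable
Dead: 'a = 10'


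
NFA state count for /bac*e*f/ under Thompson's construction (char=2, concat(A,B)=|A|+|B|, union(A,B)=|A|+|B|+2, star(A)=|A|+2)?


Syntax tree has 5 char leaf(s), 0 union(s), 2 star(s)
chars contribute 5×2 = 10; each union adds +2; each star adds +2
Total: 10 + 0 + 4 = 14 states


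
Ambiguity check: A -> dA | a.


right-linear, alternatives start with distinct terminals 'd' vs 'a': unique leftmost derivation
Unambiguous


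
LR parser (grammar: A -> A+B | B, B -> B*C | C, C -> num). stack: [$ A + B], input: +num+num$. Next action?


handle 'A+B' on top; lookahead ∈ FOLLOW(A) = {+, $}
Action: reduce (A -> A+B)


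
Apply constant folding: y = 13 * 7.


13 * 7 = 91 at compile time
Optimized: y = 91


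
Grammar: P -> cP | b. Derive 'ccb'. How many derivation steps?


Derivation: P => cP => ccP => ccb
Steps: 3


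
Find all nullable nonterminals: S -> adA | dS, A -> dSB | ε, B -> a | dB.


A nonterminal is nullable iff some alternative derives ε (directly, or every symbol in it is nullable)
Nullable: {A}


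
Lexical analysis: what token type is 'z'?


Pattern: letter/underscore followed by alphanumerics, not a keyword
Type: IDENTIFIER


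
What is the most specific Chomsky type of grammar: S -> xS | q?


Right-linear: every RHS is a terminal or a terminal followed by one nonterminal
Classification: Type 3 (Regular)


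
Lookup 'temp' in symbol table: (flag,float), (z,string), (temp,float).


Lookup 'temp' → type float


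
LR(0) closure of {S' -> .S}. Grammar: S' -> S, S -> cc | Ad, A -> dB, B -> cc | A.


Start: S' -> .S
For each item with dot before a nonterminal B, add B -> .γ for every B-production
Closure: [S' -> .S, S -> .cc, S -> .Ad, A -> .dB]


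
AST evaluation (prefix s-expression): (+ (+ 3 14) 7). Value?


Evaluate inner: (+ 3 14) = 17
Evaluate root: (+ 17 7) = 24
Result: 24


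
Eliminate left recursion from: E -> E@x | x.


Left-recursive alternatives: E@x; non-recursive: x
Introduce E': E -> xE', E' -> @xE' | ε


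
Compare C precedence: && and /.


'/' is multiplicative (level 10); '&&' is logical AND (level 2)
Higher level binds tighter
'/' has higher precedence than '&&'


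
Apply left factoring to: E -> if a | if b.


Common prefix: 'if'
Factored: E -> if E', E' -> a | b


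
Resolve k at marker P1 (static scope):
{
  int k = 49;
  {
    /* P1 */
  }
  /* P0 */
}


P1's block does not declare k; resolves to the enclosing declaration at depth 0
k = 49


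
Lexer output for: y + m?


Scan left to right, longest-match per lexeme
Tokens: ID(y), OP(+), ID(m)


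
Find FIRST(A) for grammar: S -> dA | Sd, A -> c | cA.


Per alternative of A: FIRST(c) = {c}; FIRST(cA) = {c}
FIRST(A) = {c}


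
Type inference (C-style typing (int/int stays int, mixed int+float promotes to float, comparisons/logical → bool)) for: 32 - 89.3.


Operand types: int - float
Rule: mixed int/float promotes to float; int/int stays int
Result type: float


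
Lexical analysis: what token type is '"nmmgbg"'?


Pattern: double-quoted sequence
Type: STRING_LITERAL


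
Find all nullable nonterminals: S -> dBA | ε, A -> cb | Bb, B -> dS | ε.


A nonterminal is nullable iff some alternative derives ε (directly, or every symbol in it is nullable)
Nullable: {B, S}


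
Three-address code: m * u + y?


Break into single-operator statements:
t1 = m * u
t2 = t1 + y


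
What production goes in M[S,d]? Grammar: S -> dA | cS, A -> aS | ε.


For [S, d]: 'd' ∈ FIRST(dA)
Entry: S -> dA


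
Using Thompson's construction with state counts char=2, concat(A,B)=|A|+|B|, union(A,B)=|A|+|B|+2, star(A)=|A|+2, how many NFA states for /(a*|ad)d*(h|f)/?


Syntax tree has 6 char leaf(s), 2 union(s), 2 star(s)
chars contribute 6×2 = 12; each union adds +2; each star adds +2
Total: 12 + 4 + 4 = 20 states


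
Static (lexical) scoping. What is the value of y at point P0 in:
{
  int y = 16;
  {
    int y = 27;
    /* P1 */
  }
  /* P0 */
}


y declared in the same block as P0
y = 16


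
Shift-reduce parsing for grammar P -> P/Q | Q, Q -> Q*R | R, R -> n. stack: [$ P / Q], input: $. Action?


handle 'P/Q' on top; lookahead ∈ FOLLOW(P) = {/, $}
Action: reduce (P -> P/Q)


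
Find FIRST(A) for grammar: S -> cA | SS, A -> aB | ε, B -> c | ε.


Per alternative of A: FIRST(aB) = {a}; FIRST(ε) = {ε}
FIRST(A) = {a, ε}


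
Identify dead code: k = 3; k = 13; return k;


first assignment to k is overwritten before any read
Dead: 'k = 3'


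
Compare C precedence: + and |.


'+' is additive (level 9); '|' is bitwise OR (level 3)
Higher level binds tighter
'+' has higher precedence than '|'


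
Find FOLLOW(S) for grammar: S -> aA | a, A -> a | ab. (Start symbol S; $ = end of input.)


$ ∈ FOLLOW(S). For each A -> αBβ: add FIRST(β)\{ε} to FOLLOW(B); if β nullable, add FOLLOW(A).
FOLLOW(S) = {$}


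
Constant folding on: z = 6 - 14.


6 - 14 = -8 at compile time
Optimized: z = -8


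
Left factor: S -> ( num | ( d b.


Common prefix: '('
Factored: S -> ( S', S' -> num | d b


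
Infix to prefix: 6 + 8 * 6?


'*' binds tighter: tree is (+ 6 (* 8 6))
Prefix: + 6 * 8 6


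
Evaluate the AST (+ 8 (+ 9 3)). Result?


Evaluate inner: (+ 9 3) = 12
Evaluate root: (+ 8 12) = 20
Result: 20


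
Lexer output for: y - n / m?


Scan left to right, longest-match per lexeme
Tokens: ID(y), OP(-), ID(n), OP(/), ID(m)


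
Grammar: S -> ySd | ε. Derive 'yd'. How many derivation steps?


Derivation: S => ySd => yd
Steps: 2


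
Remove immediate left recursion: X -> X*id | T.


Left-recursive alternatives: X*id; non-recursive: T
Introduce X': X -> TX', X' -> *idX' | ε


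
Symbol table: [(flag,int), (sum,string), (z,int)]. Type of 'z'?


Lookup 'z' → type int


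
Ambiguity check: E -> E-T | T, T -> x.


precedence layered via separate nonterminal T: deterministic
Unambiguous


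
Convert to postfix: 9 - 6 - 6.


Left to right (same or higher precedence on left)
Postfix: 9 6 - 6 -


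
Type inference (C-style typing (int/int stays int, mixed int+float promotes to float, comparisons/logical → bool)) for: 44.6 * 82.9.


Operand types: float * float
Rule: mixed int/float promotes to float; int/int stays int
Result type: float


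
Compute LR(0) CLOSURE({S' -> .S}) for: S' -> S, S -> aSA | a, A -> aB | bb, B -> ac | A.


Start: S' -> .S
For each item with dot before a nonterminal B, add B -> .γ for every B-production
Closure: [S' -> .S, S -> .aSA, S -> .a]


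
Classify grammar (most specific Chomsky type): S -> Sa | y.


Left-linear: every RHS is a terminal or one nonterminal followed by a terminal
Classification: Type 3 (Regular)


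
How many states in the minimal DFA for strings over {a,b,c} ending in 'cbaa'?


Track the longest suffix of input matching a prefix of 'cbaa': 5 classes (prefixes of length 0..4)
Minimal DFA: 5 states


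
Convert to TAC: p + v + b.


Break into single-operator statements:
t1 = p + v
t2 = t1 + b


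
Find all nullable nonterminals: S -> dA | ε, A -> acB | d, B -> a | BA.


A nonterminal is nullable iff some alternative derives ε (directly, or every symbol in it is nullable)
Nullable: {S}


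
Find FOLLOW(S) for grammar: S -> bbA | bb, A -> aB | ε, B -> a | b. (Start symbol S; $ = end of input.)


$ ∈ FOLLOW(S). For each A -> αBβ: add FIRST(β)\{ε} to FOLLOW(B); if β nullable, add FOLLOW(A).
FOLLOW(S) = {$}


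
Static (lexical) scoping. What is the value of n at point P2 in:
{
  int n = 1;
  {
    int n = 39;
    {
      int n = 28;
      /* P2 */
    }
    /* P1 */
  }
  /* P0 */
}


n declared in the same block as P2
n = 28


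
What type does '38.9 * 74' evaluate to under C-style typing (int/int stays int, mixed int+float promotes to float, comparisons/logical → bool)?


Operand types: float * int
Rule: mixed int/float promotes to float; int/int stays int
Result type: float


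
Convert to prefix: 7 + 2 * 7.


'*' binds tighter: tree is (+ 7 (* 2 7))
Prefix: + 7 * 2 7


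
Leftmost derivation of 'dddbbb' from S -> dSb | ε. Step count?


Derivation: S => dSb => ddSbb => dddSbbb => dddbbb
Steps: 4


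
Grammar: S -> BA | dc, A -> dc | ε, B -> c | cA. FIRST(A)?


Per alternative of A: FIRST(dc) = {d}; FIRST(ε) = {ε}
FIRST(A) = {d, ε}


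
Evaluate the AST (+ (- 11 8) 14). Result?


Evaluate inner: (- 11 8) = 3
Evaluate root: (+ 3 14) = 17
Result: 17


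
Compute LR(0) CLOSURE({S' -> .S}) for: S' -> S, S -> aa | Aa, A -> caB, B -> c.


Start: S' -> .S
For each item with dot before a nonterminal B, add B -> .γ for every B-production
Closure: [S' -> .S, S -> .aa, S -> .Aa, A -> .caB]


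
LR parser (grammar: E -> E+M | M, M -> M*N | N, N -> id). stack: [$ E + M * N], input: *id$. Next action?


handle 'M*N' on top
Action: reduce (M -> M*N)


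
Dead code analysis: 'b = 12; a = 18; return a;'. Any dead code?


b is assigned but never read
Dead: 'b = 12'


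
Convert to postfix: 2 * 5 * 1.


Left to right (same or higher precedence on left)
Postfix: 2 5 * 1 *


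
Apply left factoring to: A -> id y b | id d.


Common prefix: 'id'
Factored: A -> id A', A' -> y b | d


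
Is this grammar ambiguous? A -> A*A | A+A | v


'v*v+v' has two parse trees (no precedence encoded between * and +)
Ambiguous


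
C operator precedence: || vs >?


'>' is relational (level 7); '||' is logical OR (level 1)
Higher level binds tighter
'>' has higher precedence than '||'


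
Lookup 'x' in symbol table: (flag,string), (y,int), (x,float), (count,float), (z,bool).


Lookup 'x' → type float


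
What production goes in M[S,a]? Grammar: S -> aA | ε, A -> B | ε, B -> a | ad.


For [S, a]: 'a' ∈ FIRST(aA)
Entry: S -> aA


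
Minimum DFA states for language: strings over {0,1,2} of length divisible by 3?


Track length mod 3: states 0..2, accept at 0
Minimal DFA: 3 states


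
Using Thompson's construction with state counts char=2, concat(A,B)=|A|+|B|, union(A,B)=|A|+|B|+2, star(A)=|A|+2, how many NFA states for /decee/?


Syntax tree has 5 char leaf(s), 0 union(s), 0 star(s)
chars contribute 5×2 = 10; each union adds +2; each star adds +2
Total: 10 + 0 + 0 = 10 states


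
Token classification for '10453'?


Pattern: digits only
Type: INTEGER_LITERAL


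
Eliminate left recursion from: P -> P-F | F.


Left-recursive alternatives: P-F; non-recursive: F
Introduce P': P -> FP', P' -> -FP' | ε


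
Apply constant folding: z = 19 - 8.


19 - 8 = 11 at compile time
Optimized: z = 11


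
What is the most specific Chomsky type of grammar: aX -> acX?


LHS has context (more than one symbol) and |LHS| ≤ |RHS|
Classification: Type 1 (Context-Sensitive)


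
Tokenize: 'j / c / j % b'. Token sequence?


Scan left to right, longest-match per lexeme
Tokens: ID(j), OP(/), ID(c), OP(/), ID(j), OP(%), ID(b)


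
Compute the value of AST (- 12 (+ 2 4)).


Evaluate inner: (+ 2 4) = 6
Evaluate root: (- 12 6) = 6
Result: 6


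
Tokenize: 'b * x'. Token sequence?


Scan left to right, longest-match per lexeme
Tokens: ID(b), OP(*), ID(x)


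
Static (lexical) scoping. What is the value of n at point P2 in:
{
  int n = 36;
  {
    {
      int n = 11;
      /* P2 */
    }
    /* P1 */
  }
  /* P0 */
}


n declared in the same block as P2
n = 11


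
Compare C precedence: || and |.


'|' is bitwise OR (level 3); '||' is logical OR (level 1)
Higher level binds tighter
'|' has higher precedence than '||'


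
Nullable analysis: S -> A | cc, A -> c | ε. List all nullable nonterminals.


A nonterminal is nullable iff some alternative derives ε (directly, or every symbol in it is nullable)
Nullable: {A, S}


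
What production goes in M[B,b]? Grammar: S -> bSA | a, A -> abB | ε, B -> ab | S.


For [B, b]: 'b' ∈ FIRST(S)
Entry: B -> S


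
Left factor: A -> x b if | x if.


Common prefix: 'x'
Factored: A -> x A', A' -> b if | if


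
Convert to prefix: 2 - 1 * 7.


'*' binds tighter: tree is (- 2 (* 1 7))
Prefix: - 2 * 1 7


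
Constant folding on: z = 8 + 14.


8 + 14 = 22 at compile time
Optimized: z = 22


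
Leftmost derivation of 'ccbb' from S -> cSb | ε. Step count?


Derivation: S => cSb => ccSbb => ccbb
Steps: 3


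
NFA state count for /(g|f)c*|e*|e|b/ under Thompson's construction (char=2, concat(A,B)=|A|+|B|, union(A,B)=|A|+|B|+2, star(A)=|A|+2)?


Syntax tree has 6 char leaf(s), 4 union(s), 2 star(s)
chars contribute 6×2 = 12; each union adds +2; each star adds +2
Total: 12 + 8 + 4 = 24 states


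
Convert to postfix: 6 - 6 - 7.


Left to right (same or higher precedence on left)
Postfix: 6 6 - 7 -


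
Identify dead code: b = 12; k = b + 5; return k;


b is read by k's definition; k is returned
No dead code


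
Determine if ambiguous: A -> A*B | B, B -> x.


precedence layered via separate nonterminal B: deterministic
Unambiguous


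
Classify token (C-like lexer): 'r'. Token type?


Pattern: letter/underscore followed by alphanumerics, not a keyword
Type: IDENTIFIER


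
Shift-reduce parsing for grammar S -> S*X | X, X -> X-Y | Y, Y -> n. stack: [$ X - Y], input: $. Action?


handle 'X-Y' on top
Action: reduce (X -> X-Y)


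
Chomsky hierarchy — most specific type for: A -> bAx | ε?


Single nonterminal LHS, but b^n x^n is not regular
Classification: Type 2 (Context-Free)


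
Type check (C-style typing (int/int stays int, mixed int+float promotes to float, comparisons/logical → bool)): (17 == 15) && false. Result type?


Operand types: bool && bool
Rule: logical operators take bool operands and yield bool
Result type: bool


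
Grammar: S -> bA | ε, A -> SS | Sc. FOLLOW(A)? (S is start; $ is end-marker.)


$ ∈ FOLLOW(S). For each A -> αBβ: add FIRST(β)\{ε} to FOLLOW(B); if β nullable, add FOLLOW(A).
FOLLOW(A) = {$, b, c}


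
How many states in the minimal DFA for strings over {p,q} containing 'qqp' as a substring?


KMP-style automaton: 3 progress states + 1 absorbing accept = 4
Minimal DFA: 4 states


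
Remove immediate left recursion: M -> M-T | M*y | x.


Left-recursive alternatives: M-T, M*y; non-recursive: x
Introduce M': M -> xM', M' -> -TM' | *yM' | ε


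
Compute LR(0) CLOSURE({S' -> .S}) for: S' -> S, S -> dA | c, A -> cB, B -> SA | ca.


Start: S' -> .S
For each item with dot before a nonterminal B, add B -> .γ for every B-production
Closure: [S' -> .S, S -> .dA, S -> .c]


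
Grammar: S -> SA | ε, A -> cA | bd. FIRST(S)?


Per alternative of S: FIRST(SA) = {b, c}; FIRST(ε) = {ε}
FIRST(S) = {b, c, ε}


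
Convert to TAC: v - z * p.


Break into single-operator statements:
t1 = z * p
t2 = v - t1


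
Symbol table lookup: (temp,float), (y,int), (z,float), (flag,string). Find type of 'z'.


Lookup 'z' → type float


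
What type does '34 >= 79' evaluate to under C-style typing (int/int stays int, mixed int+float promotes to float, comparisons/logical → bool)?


Operand types: int >= int
Rule: comparison yields bool
Result type: bool


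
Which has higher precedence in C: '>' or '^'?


'>' is relational (level 7); '^' is bitwise XOR (level 4)
Higher level binds tighter
'>' has higher precedence than '^'


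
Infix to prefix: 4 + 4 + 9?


left-to-right (same/higher precedence on left): tree is (+ (+ 4 4) 9)
Prefix: + + 4 4 9


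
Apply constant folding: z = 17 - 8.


17 - 8 = 9 at compile time
Optimized: z = 9


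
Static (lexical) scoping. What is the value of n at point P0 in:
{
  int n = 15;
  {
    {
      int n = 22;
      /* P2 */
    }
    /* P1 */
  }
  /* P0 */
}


n declared in the same block as P0
n = 15


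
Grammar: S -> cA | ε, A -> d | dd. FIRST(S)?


Per alternative of S: FIRST(cA) = {c}; FIRST(ε) = {ε}
FIRST(S) = {c, ε}


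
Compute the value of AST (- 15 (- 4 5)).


Evaluate inner: (- 4 5) = -1
Evaluate root: (- 15 -1) = 16
Result: 16


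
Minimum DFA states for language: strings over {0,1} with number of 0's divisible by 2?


Track (count of 0) mod 2: states 0..1, accept at 0
Minimal DFA: 2 states


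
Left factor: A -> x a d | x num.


Common prefix: 'x'
Factored: A -> x A', A' -> a d | num


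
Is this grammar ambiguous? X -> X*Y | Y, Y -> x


precedence layered via separate nonterminal Y: deterministic
Unambiguous


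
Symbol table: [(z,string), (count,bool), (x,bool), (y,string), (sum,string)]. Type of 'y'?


Lookup 'y' → type string


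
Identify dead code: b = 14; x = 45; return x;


b is assigned but never read
Dead: 'b = 14'


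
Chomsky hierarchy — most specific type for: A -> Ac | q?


Left-linear: every RHS is a terminal or one nonterminal followed by a terminal
Classification: Type 3 (Regular)


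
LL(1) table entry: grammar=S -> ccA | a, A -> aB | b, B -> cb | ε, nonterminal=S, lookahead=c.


For [S, c]: 'c' ∈ FIRST(ccA)
Entry: S -> ccA


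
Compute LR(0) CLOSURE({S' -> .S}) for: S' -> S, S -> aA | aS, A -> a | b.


Start: S' -> .S
For each item with dot before a nonterminal B, add B -> .γ for every B-production
Closure: [S' -> .S, S -> .aA, S -> .aS]


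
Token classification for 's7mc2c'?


Pattern: letter/underscore followed by alphanumerics, not a keyword
Type: IDENTIFIER


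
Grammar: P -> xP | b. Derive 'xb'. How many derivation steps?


Derivation: P => xP => xb
Steps: 2


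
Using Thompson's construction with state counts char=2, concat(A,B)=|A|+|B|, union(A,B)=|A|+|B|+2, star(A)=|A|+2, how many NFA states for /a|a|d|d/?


Syntax tree has 4 char leaf(s), 3 union(s), 0 star(s)
chars contribute 4×2 = 8; each union adds +2; each star adds +2
Total: 8 + 6 + 0 = 14 states


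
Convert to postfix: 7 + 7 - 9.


Left to right (same or higher precedence on left)
Postfix: 7 7 + 9 -


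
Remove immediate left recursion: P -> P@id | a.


Left-recursive alternatives: P@id; non-recursive: a
Introduce P': P -> aP', P' -> @idP' | ε


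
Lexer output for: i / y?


Scan left to right, longest-match per lexeme
Tokens: ID(i), OP(/), ID(y)


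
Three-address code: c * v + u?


Break into single-operator statements:
t1 = c * v
t2 = t1 + u


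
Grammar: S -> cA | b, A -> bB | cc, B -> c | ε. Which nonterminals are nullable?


A nonterminal is nullable iff some alternative derives ε (directly, or every symbol in it is nullable)
Nullable: {B}


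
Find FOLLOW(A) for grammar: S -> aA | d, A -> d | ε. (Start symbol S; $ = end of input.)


$ ∈ FOLLOW(S). For each A -> αBβ: add FIRST(β)\{ε} to FOLLOW(B); if β nullable, add FOLLOW(A).
FOLLOW(A) = {$}


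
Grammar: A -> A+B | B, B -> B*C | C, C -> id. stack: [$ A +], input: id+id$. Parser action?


no handle ('A+' is not any RHS); shift 'id'
Action: shift


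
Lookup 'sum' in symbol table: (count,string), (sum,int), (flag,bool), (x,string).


Lookup 'sum' → type int


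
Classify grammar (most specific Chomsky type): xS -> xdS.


LHS has context (more than one symbol) and |LHS| ≤ |RHS|
Classification: Type 1 (Context-Sensitive)


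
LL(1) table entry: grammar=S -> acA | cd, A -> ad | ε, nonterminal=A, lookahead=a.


For [A, a]: 'a' ∈ FIRST(ad)
Entry: A -> ad


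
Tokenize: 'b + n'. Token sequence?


Scan left to right, longest-match per lexeme
Tokens: ID(b), OP(+), ID(n)


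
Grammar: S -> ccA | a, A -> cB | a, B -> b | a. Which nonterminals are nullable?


A nonterminal is nullable iff some alternative derives ε (directly, or every symbol in it is nullable)
Nullable: {}


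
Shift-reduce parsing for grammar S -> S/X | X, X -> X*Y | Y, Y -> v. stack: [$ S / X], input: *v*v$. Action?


'*' can extend X; shift to build X -> X*Y
Action: shift


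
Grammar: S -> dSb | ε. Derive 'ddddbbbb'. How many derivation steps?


Derivation: S => dSb => ddSbb => dddSbbb => ddddSbbbb => ddddbbbb
Steps: 5


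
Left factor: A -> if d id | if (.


Common prefix: 'if'
Factored: A -> if A', A' -> d id | (


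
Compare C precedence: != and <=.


'<=' is relational (level 7); '!=' is equality (level 6)
Higher level binds tighter
'<=' has higher precedence than '!='


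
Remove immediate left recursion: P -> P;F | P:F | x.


Left-recursive alternatives: P;F, P:F; non-recursive: x
Introduce P': P -> xP', P' -> ;FP' | :FP' | ε


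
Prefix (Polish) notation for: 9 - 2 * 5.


'*' binds tighter: tree is (- 9 (* 2 5))
Prefix: - 9 * 2 5


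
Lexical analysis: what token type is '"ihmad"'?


Pattern: double-quoted sequence
Type: STRING_LITERAL


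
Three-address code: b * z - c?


Break into single-operator statements:
t1 = b * z
t2 = t1 - c


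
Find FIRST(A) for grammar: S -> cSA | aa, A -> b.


Per alternative of A: FIRST(b) = {b}
FIRST(A) = {b}


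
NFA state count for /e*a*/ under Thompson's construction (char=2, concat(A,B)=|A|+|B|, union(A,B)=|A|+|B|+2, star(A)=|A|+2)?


Syntax tree has 2 char leaf(s), 0 union(s), 2 star(s)
chars contribute 2×2 = 4; each union adds +2; each star adds +2
Total: 4 + 0 + 4 = 8 states


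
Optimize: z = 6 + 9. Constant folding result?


6 + 9 = 15 at compile time
Optimized: z = 15


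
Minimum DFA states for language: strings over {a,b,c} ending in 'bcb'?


Track the longest suffix of input matching a prefix of 'bcb': 4 classes (prefixes of length 0..3)
Minimal DFA: 4 states


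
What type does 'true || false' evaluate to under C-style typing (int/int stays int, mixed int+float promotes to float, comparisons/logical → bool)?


Operand types: bool || bool
Rule: logical operators take bool operands and yield bool
Result type: bool


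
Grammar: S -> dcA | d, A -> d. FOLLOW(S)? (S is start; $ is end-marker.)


$ ∈ FOLLOW(S). For each A -> αBβ: add FIRST(β)\{ε} to FOLLOW(B); if β nullable, add FOLLOW(A).
FOLLOW(S) = {$}


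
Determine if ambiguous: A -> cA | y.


right-linear, alternatives start with distinct terminals 'c' vs 'y': unique leftmost derivation
Unambiguous


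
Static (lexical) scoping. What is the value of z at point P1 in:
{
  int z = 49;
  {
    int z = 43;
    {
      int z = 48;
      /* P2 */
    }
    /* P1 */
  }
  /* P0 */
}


z declared in the same block as P1
z = 43


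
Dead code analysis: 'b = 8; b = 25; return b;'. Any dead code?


first assignment to b is overwritten before any read
Dead: 'b = 8'


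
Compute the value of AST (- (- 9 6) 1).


Evaluate inner: (- 9 6) = 3
Evaluate root: (- 3 1) = 2
Result: 2


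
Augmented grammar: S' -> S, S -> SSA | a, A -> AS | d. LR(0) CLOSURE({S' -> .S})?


Start: S' -> .S
For each item with dot before a nonterminal B, add B -> .γ for every B-production
Closure: [S' -> .S, S -> .SSA, S -> .a]


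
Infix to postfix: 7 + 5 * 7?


* has higher precedence, evaluate 5*7 first
Postfix: 7 5 7 * +


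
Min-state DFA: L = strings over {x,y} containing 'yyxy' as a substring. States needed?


KMP-style automaton: 4 progress states + 1 absorbing accept = 5
Minimal DFA: 5 states


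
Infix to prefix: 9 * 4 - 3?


left-to-right (same/higher precedence on left): tree is (- (* 9 4) 3)
Prefix: - * 9 4 3


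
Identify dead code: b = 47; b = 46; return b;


first assignment to b is overwritten before any read
Dead: 'b = 47'


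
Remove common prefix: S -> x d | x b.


Common prefix: 'x'
Factored: S -> x S', S' -> d | b


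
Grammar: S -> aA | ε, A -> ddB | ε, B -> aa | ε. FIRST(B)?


Per alternative of B: FIRST(aa) = {a}; FIRST(ε) = {ε}
FIRST(B) = {a, ε}


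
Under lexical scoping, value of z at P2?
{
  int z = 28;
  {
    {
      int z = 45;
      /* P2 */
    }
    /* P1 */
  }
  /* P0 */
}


z declared in the same block as P2
z = 45


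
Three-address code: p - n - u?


Break into single-operator statements:
t1 = p - n
t2 = t1 - u


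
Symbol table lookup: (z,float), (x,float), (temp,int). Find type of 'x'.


Lookup 'x' → type float


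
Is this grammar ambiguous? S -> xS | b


right-linear, alternatives start with distinct terminals 'x' vs 'b': unique leftmost derivation
Unambiguous
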